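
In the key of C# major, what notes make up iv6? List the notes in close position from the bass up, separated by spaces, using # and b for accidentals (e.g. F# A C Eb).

A C# F#

Scale degree 4 in C# major is F#; here the chord built on it is altered to a minor triad. iv6 is the minor subdominant, borrowed from the parallel minor.
So the chord is F#-A-C#, a minor triad.
The figured bass 6 indicates first inversion, placing the third (A) in the bass: A-C#-F#.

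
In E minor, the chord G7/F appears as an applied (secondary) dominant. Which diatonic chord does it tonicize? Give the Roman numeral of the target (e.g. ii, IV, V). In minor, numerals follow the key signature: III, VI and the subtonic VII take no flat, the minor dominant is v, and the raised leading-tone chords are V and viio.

VI

The chord is a dominant seventh chord on G.
A dominant resolves down a perfect fifth: G → C. In E minor, C is scale degree 6, i.e. VI.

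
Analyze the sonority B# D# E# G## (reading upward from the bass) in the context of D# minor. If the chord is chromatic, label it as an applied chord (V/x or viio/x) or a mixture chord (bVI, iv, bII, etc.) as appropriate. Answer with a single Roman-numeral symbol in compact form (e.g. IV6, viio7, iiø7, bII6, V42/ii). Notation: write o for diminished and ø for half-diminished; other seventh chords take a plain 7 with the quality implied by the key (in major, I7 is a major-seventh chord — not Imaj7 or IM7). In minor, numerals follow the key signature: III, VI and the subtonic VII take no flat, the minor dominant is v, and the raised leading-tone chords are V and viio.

V43/V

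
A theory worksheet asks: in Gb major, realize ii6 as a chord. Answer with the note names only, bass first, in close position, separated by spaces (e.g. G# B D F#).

Cb Eb Ab

The numeral's case and figure indicate a minor triad. In Gb major its root, scale degree 2, is Ab.
Stacking thirds from Ab gives Ab-Cb-Eb.
The figured bass 6 indicates first inversion, placing the third (Cb) in the bass: Cb-Eb-Ab.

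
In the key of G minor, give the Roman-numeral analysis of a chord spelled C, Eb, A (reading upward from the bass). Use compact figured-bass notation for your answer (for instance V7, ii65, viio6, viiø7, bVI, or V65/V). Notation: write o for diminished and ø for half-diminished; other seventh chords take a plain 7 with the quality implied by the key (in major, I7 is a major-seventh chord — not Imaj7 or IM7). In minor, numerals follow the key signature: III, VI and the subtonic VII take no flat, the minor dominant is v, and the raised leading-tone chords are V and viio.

Stacked in thirds the chord is A-C-Eb: a diminished triad on A.
A is scale degree 2 in G minor, and a diminished triad on that degree is written iio.
With C in the bass the chord is in first inversion, so the figured bass is 6.

iio6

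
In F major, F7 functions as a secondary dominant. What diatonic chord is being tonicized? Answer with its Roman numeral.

IV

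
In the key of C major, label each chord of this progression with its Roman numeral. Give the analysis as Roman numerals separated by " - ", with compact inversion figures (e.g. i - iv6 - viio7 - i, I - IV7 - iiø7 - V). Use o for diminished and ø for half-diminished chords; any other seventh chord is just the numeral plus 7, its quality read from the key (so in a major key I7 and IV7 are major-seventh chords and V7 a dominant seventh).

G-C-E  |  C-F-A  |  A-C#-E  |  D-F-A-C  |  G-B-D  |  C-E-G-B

I64 - IV64 - V/ii - ii7 - V - I7

G-C-E has root C, degree 1 in C major, so I64.
C-F-A: major triad on F = scale degree 4 → IV64.
A-C#-E: chromatic; A is V of ii, so V/ii.
D-F-A-C: minor seventh chord on D = scale degree 2 → ii7.
G-B-D: major triad on G = scale degree 5 → V.
C-E-G-B: major seventh chord on C = scale degree 1 → I7.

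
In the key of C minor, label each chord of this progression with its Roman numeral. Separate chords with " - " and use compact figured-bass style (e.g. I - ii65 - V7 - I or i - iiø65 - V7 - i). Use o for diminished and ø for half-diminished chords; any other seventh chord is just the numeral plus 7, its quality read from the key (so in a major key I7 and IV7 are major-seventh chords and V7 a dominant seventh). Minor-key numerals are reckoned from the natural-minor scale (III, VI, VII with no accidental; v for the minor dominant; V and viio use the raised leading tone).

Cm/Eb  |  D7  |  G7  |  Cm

i6 - V7/V - V7 - i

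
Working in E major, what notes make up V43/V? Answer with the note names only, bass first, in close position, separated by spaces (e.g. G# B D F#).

C# E F# A#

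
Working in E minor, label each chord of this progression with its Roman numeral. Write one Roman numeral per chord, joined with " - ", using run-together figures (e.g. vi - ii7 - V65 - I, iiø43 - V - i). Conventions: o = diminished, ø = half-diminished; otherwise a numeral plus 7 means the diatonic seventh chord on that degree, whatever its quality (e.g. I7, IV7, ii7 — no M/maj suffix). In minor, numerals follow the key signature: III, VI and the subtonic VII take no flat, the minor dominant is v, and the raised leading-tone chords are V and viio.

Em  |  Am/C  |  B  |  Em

Em: root E is the tonic; minor triad there is i.
Am/C has root A, degree 4 in E minor, so iv6.
B has root B, degree 5 in E minor, so V.
Em has root E, degree 1 in E minor, so i.

i - iv6 - V - i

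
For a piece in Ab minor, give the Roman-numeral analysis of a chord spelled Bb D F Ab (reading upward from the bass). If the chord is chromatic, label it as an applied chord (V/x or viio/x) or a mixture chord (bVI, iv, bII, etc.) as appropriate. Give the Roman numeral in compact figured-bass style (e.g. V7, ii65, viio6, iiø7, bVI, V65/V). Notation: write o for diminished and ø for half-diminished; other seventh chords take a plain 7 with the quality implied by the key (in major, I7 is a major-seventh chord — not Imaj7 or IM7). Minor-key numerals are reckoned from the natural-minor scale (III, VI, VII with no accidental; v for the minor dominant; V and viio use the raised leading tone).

V7/V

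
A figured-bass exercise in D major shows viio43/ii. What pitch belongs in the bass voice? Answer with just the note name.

A

The applied chord viio43/ii is rooted on D#: D#-F#-A-C.
The figure 43 means second inversion — the fifth is in the bass.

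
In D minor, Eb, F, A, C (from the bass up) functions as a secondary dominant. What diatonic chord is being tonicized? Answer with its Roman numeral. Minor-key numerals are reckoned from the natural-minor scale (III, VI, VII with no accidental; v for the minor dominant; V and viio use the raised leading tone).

VI

The chord is a dominant seventh chord on F.
A dominant resolves down a perfect fifth: F → Bb. In D minor, Bb is scale degree 6, i.e. VI.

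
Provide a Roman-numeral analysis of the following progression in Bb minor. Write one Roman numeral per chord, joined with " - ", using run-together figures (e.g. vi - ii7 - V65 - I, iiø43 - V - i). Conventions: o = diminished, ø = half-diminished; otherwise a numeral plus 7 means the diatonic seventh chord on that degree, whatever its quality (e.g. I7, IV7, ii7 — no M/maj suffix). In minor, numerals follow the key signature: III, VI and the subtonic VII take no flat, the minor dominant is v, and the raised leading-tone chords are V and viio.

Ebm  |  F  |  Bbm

Ebm has root Eb, degree 4 in Bb minor, so iv.
F: root F is the dominant; major triad there is V.
Bbm has root Bb, degree 1 in Bb minor, so i.

iv - V - i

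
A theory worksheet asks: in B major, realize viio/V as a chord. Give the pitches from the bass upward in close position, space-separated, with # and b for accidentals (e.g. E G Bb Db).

viio/V is a secondary leading-tone chord. The target V is F# in B major; the applied chord is rooted a semitone below, on E#.
Building a diminished triad on E# gives E#-G#-B.

E# G# B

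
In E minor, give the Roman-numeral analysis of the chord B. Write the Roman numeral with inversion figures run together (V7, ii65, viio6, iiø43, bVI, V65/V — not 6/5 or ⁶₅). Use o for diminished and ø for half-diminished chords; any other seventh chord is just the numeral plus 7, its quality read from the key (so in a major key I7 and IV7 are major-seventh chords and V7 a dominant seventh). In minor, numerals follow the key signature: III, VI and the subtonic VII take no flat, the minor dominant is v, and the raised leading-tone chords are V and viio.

V

The pitches B-D#-F# form a major triad rooted on B.
B is scale degree 5 in E minor, and a major triad on that degree is written V.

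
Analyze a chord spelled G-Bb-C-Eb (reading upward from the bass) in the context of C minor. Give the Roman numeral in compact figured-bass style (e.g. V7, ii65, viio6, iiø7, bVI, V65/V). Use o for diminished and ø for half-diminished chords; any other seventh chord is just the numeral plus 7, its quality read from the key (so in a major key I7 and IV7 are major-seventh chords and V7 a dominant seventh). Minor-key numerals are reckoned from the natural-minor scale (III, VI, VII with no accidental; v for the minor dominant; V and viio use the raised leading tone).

Stacked in thirds the chord is C-Eb-G-Bb: a minor seventh chord on C.
In C minor, C is the tonic; the diatonic minor seventh chord there is i7.
With G in the bass the chord is in second inversion, so the figured bass is 43.

i43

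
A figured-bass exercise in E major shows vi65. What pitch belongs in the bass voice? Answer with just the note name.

E

vi in E major has root C#; the chord is C#-E-G#-B.
The figure 65 means first inversion — the third is in the bass.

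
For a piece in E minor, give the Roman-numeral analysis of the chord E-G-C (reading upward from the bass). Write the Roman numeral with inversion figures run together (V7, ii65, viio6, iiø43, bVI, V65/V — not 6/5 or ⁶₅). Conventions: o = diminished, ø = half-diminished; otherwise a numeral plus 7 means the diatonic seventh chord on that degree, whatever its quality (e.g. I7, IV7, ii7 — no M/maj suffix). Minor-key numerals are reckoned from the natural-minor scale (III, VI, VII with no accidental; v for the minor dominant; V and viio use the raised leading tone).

VI6

Stacked in thirds the chord is C-E-G: a major triad on C.
C is scale degree 6 in E minor, and a major triad on that degree is written VI.
With E in the bass the chord is in first inversion, so the figured bass is 6.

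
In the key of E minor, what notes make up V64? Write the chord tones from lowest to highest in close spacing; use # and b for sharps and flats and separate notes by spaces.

F# B D#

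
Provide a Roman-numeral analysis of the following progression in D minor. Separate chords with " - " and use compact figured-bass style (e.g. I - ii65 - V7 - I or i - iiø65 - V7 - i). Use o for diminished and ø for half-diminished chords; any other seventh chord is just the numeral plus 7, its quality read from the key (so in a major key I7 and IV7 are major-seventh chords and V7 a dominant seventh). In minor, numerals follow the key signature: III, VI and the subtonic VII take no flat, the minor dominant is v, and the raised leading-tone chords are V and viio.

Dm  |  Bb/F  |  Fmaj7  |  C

Dm: root D is the tonic; minor triad there is i.
Bb/F: root Bb is the submediant; major triad there is VI64.
Fmaj7: major seventh chord on F = scale degree 3 → III7.
C has root C, degree 7 in D minor, so VII.

i - VI64 - III7 - VII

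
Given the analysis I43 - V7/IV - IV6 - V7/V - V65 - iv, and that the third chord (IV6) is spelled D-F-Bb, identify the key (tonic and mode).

F major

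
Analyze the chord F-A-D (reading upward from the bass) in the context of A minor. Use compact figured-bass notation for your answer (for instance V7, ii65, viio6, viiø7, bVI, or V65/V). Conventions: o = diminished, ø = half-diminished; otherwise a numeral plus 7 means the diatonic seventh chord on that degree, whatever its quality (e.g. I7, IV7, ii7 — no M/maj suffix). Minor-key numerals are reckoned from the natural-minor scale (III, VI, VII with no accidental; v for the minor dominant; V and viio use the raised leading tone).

iv6

The pitches D-F-A form a minor triad rooted on D.
D is scale degree 4 in A minor, and a minor triad on that degree is written iv.
With F in the bass the chord is in first inversion, so the figured bass is 6.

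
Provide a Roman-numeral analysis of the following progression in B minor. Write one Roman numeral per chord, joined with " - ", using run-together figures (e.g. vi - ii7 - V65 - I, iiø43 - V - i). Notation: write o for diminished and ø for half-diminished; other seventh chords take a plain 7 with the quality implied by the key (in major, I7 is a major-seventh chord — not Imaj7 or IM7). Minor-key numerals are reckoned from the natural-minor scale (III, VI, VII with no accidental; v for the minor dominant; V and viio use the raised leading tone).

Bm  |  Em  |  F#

i - iv - V

Bm has root B, degree 1 in B minor, so i.
Em: minor triad on E = scale degree 4 → iv.
F# has root F#, degree 5 in B minor, so V.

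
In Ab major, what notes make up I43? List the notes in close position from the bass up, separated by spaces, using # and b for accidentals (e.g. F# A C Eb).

Eb G Ab C

In Ab major, the first degree is Ab, and the diatonic chord built there is a major seventh chord.
Stacking thirds from Ab gives Ab-C-Eb-G.
With the 43 figure the chord is in second inversion; from the bass Eb upward in close position it reads Eb-G-Ab-C.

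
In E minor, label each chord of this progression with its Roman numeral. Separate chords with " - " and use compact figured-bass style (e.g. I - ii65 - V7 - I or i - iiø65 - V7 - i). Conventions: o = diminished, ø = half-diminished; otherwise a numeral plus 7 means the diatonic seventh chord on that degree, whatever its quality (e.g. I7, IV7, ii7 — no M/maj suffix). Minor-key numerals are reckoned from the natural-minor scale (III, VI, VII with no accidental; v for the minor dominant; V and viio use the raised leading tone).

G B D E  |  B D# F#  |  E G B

i65 - V - i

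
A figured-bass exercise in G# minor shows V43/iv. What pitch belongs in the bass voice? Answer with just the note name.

D#

The applied chord V43/iv is rooted on G#: G#-B#-D#-F#.
The figure 43 means second inversion — the fifth is in the bass.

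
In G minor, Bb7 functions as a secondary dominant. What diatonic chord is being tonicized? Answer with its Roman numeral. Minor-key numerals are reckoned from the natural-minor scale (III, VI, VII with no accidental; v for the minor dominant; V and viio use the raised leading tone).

VI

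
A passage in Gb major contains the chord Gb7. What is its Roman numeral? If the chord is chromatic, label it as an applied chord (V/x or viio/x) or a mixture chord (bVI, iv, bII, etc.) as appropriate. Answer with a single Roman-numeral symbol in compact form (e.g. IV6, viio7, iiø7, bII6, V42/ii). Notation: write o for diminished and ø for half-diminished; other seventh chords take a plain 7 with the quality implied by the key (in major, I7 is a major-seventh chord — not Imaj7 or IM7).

Stacked in thirds the chord is Gb-Bb-Db-Fb: a dominant seventh chord on Gb.
Gb is not a diatonic chord root with this quality in Gb major, but it lies a perfect fifth above Cb (IV), so the chord functions as an applied dominant of IV.

V7/IV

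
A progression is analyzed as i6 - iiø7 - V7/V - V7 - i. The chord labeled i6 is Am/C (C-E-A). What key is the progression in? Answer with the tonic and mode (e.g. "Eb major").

A minor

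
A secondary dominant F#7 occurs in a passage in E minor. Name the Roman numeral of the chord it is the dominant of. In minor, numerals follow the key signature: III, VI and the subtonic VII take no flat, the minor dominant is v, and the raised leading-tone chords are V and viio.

V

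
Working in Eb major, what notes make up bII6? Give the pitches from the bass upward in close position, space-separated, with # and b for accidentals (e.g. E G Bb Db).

Ab Cb Fb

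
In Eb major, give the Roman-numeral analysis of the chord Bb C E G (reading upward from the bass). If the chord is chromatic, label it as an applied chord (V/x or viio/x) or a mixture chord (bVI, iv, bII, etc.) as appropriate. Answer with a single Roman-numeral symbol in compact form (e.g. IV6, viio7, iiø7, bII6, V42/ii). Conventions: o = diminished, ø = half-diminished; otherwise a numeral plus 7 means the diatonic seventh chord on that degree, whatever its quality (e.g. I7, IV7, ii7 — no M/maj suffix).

V42/ii

The pitches C-E-G-Bb form a dominant seventh chord rooted on C.
C is not a diatonic chord root with this quality in Eb major, but it lies a perfect fifth above F (ii), so the chord functions as an applied dominant of ii.
With Bb in the bass the chord is in third inversion, so the figured bass is 42.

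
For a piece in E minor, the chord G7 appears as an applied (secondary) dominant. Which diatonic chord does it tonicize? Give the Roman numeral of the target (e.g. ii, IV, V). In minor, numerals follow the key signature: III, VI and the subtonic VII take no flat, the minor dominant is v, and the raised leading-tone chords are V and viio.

The chord is a dominant seventh chord on G.
A dominant resolves down a perfect fifth: G → C. In E minor, C is scale degree 6, i.e. VI.

VI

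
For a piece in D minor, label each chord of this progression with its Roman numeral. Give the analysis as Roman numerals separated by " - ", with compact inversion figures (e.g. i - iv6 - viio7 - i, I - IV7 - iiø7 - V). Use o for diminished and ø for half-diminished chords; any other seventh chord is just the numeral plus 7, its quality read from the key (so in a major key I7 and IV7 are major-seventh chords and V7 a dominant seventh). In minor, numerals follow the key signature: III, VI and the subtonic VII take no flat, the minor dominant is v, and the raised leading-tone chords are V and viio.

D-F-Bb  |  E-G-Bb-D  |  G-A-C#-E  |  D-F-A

D-F-Bb has root Bb, degree 6 in D minor, so VI6.
E-G-Bb-D: root E is the supertonic; half-diminished seventh chord there is iiø7.
G-A-C#-E: root A is the dominant; dominant seventh chord there is V42.
D-F-A: minor triad on D = scale degree 1 → i.

VI6 - iiø7 - V42 - i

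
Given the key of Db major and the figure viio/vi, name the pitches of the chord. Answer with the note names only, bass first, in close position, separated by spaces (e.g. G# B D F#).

A C Eb

viio/vi is a secondary leading-tone chord. The target vi is Bb in Db major; the applied chord is rooted a semitone below, on A.
Building a diminished triad on A gives A-C-Eb.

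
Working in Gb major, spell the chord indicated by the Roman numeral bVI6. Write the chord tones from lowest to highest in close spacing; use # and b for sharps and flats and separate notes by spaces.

Scale degree 6 in Gb major is Eb; lowering it a half step gives Ebb. bVI6 is a major triad on the lowered sixth degree, borrowed from the parallel minor.
So the chord is Ebb-Gb-Bbb.
With the 6 figure the chord is in first inversion; from the bass Gb upward in close position it reads Gb-Bbb-Ebb.

Gb Bbb Ebb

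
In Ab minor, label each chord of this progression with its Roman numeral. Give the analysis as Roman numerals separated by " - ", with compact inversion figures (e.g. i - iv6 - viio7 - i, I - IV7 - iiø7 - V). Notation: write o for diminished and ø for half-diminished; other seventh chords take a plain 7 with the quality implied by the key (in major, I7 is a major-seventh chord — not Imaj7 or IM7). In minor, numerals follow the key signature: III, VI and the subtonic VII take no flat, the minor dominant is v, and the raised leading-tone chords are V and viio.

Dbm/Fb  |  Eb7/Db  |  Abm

iv6 - V42 - i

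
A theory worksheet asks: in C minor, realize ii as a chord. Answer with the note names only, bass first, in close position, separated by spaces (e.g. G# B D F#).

D F A

Scale degree 2 in C minor is D; here the chord built on it is altered to a minor triad. ii is the minor supertonic, borrowed from the parallel major (the Dorian ii).
So the chord is D-F-A.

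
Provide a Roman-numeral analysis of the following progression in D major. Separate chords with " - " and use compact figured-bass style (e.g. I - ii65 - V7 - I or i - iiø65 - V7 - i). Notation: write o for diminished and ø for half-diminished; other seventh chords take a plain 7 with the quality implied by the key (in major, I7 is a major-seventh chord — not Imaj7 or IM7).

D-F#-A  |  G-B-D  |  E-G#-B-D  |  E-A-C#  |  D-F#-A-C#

D-F#-A: major triad on D = scale degree 1 → I.
G-B-D has root G, degree 4 in D major, so IV.
E-G#-B-D is the secondary dominant of V (dominant seventh chord on E): V7/V.
E-A-C#: root A is the dominant; major triad there is V64.
D-F#-A-C#: major seventh chord on D = scale degree 1 → I7.

I - IV - V7/V - V64 - I7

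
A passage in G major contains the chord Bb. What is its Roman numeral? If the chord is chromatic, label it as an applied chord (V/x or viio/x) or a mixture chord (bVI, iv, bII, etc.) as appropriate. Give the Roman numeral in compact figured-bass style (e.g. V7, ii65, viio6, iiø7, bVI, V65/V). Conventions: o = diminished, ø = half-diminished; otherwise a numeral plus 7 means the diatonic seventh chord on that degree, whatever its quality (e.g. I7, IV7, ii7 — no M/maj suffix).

bIII

Stacked in thirds the chord is Bb-D-F: a major triad on Bb.
Bb is the lowered third degree of G major (diatonic 3 would be B). This is a major triad on the lowered third degree, borrowed from the parallel minor.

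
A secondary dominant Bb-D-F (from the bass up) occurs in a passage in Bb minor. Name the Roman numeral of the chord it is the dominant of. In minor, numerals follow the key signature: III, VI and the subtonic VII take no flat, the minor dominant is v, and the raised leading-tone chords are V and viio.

iv

The chord is a major triad on Bb.
A dominant resolves down a perfect fifth: Bb → Eb. In Bb minor, Eb is scale degree 4, i.e. iv.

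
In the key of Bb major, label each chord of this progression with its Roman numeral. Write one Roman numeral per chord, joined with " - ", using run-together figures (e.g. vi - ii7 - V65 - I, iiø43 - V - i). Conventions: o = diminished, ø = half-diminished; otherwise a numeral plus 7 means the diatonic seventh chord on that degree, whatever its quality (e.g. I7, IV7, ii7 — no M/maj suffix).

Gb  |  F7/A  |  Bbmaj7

bVI - V65 - I7

Gb: Gb with this quality isn't in the key; it's bVI, borrowed from the parallel minor.
F7/A: dominant seventh chord on F = scale degree 5 → V65.
Bbmaj7: major seventh chord on Bb = scale degree 1 → I7.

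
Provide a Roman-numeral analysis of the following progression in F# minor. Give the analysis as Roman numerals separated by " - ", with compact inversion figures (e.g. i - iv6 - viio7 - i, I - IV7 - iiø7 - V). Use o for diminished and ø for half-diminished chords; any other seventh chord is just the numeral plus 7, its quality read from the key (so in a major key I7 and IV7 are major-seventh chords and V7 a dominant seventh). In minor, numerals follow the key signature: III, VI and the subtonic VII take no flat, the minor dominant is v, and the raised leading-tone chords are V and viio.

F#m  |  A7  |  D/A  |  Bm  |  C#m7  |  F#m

i - V7/VI - VI64 - iv - v7 - i

F#m: minor triad on F# = scale degree 1 → i.
A7: chromatic; A is V of VI, so V7/VI.
D/A has root D, degree 6 in F# minor, so VI64.
Bm has root B, degree 4 in F# minor, so iv.
C#m7: minor seventh chord on C# = scale degree 5 → v7.
F#m has root F#, degree 1 in F# minor, so i.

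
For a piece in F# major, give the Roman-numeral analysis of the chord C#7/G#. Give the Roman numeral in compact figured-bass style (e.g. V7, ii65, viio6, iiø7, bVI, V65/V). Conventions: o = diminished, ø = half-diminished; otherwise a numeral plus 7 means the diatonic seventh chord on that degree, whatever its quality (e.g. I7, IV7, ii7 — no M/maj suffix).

The pitches C#-E#-G#-B form a dominant seventh chord rooted on C#.
C# is scale degree 5 in F# major, and a dominant seventh chord on that degree is written V7.
With G# in the bass the chord is in second inversion, so the figured bass is 43.

V43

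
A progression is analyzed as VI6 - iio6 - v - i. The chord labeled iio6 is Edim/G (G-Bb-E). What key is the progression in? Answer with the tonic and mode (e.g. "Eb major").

The chord Edim/G is a diminished triad rooted on E; its label is iio6.
If E is scale degree 2 and the mode makes that degree carry a diminished triad, the tonic is D and the mode is minor.

D minor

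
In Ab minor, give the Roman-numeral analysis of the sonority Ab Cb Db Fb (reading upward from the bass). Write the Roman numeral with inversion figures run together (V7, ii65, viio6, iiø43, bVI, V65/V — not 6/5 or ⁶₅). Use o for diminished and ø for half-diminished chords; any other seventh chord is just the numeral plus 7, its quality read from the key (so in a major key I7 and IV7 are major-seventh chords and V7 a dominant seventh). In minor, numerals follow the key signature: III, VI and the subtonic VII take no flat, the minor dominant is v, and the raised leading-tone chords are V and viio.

iv43

Stacked in thirds the chord is Db-Fb-Ab-Cb: a minor seventh chord on Db.
In Ab minor, Db is the subdominant; the diatonic minor seventh chord there is iv7.
With Ab in the bass the chord is in second inversion, so the figured bass is 43.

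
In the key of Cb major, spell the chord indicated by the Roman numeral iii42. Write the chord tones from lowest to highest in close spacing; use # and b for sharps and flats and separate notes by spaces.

The numeral's case and figure indicate a minor seventh chord. In Cb major its root, scale degree 3, is Eb.
That chord is spelled Eb-Gb-Bb-Db.
With the 42 figure the chord is in third inversion; from the bass Db upward in close position it reads Db-Eb-Gb-Bb.

Db Eb Gb Bb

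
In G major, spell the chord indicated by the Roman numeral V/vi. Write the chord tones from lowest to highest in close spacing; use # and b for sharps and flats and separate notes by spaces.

B D# F#

V/vi is a secondary dominant — the dominant triad of vi. vi in G major is E, so the applied chord's root is B, a perfect fifth above.
Building a major triad on B gives B-D#-F#.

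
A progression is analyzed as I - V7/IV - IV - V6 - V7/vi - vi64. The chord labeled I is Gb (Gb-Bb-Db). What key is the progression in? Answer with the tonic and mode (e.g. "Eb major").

The anchor chord is a major triad on Gb, labeled I.
If Gb is scale degree 1 and the mode makes that degree carry a major triad, the tonic is Gb and the mode is major.

Gb major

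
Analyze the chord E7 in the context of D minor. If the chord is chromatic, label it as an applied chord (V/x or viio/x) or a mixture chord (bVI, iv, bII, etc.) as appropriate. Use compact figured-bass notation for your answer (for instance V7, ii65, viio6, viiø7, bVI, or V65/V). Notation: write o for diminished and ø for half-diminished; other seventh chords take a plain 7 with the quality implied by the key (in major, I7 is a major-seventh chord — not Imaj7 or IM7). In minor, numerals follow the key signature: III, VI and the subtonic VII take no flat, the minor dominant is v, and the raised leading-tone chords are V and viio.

V7/V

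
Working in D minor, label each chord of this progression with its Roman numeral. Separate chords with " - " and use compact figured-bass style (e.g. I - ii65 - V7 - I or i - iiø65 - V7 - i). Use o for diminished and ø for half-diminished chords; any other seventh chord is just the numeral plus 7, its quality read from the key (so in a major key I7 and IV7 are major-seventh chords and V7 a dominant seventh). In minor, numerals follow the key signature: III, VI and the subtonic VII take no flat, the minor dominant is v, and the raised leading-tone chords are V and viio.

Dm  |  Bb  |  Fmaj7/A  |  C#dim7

i - VI - III65 - viio7

Dm has root D, degree 1 in D minor, so i.
Bb has root Bb, degree 6 in D minor, so VI.
Fmaj7/A has root F, degree 3 in D minor, so III65.
C#dim7 has root C#, degree 7 in D minor, so viio7.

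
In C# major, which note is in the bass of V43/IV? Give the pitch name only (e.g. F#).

G#

The applied chord V43/IV is rooted on C#: C#-E#-G#-B.
The figure 43 means second inversion — the fifth is in the bass.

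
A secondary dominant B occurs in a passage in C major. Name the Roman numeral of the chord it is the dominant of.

iii

The chord is a major triad on B.
A dominant resolves down a perfect fifth: B → E. In C major, E is scale degree 3, i.e. iii.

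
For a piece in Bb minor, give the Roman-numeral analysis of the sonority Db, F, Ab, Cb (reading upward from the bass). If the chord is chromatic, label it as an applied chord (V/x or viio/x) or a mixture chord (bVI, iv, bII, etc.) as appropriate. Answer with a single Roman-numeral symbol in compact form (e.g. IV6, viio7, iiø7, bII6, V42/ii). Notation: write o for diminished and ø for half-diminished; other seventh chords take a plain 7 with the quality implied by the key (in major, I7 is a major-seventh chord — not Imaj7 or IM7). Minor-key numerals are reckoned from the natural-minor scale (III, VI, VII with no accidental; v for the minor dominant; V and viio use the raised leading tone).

V7/VI

Stacked in thirds the chord is Db-F-Ab-Cb: a dominant seventh chord on Db.
Db is not a diatonic chord root with this quality in Bb minor, but it lies a perfect fifth above Gb (VI), so the chord functions as an applied dominant of VI.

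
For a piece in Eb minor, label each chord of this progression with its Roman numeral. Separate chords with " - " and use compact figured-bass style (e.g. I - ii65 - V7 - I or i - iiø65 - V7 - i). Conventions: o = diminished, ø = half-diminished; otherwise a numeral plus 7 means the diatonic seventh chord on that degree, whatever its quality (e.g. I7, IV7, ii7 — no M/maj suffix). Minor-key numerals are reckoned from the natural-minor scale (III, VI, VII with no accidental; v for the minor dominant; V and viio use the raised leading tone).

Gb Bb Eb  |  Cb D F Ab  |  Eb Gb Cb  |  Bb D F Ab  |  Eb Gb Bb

i6 - viio42 - VI6 - V7 - i

Gb-Bb-Eb has root Eb, degree 1 in Eb minor, so i6.
Cb-D-F-Ab: root D is the leading tone; fully diminished seventh chord there is viio42.
Eb-Gb-Cb: major triad on Cb = scale degree 6 → VI6.
Bb-D-F-Ab: dominant seventh chord on Bb = scale degree 5 → V7.
Eb-Gb-Bb: root Eb is the tonic; minor triad there is i.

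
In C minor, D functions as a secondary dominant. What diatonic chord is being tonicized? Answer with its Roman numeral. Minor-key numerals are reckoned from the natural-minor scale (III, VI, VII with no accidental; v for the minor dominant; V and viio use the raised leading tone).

V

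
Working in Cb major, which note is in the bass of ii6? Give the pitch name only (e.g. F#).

Fb

ii in Cb major has root Db; the chord is Db-Fb-Ab.
The figure 6 means first inversion — the third is in the bass.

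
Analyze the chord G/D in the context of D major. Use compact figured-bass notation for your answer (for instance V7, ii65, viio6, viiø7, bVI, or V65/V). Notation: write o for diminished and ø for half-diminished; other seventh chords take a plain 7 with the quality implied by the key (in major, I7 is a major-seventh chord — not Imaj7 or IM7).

The pitches G-B-D form a major triad rooted on G.
G is scale degree 4 in D major, and a major triad on that degree is written IV.
With D in the bass the chord is in second inversion, so the figured bass is 64.

IV64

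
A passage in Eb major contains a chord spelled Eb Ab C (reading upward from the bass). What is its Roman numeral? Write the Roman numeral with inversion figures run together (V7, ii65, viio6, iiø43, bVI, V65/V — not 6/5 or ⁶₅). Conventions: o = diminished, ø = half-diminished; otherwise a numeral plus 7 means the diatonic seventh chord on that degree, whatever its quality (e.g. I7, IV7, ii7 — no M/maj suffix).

Stacked in thirds the chord is Ab-C-Eb: a major triad on Ab.
Ab is scale degree 4 in Eb major, and a major triad on that degree is written IV.
With Eb in the bass the chord is in second inversion, so the figured bass is 64.

IV64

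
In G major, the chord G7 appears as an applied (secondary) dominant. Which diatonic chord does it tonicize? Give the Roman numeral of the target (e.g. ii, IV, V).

The chord is a dominant seventh chord on G.
A dominant resolves down a perfect fifth: G → C. In G major, C is scale degree 4, i.e. IV.

IV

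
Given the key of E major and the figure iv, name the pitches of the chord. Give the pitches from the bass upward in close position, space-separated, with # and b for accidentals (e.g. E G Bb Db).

iv is the minor subdominant, borrowed from the parallel minor. In E major that root is A.
So the chord is A-C-E.

A C E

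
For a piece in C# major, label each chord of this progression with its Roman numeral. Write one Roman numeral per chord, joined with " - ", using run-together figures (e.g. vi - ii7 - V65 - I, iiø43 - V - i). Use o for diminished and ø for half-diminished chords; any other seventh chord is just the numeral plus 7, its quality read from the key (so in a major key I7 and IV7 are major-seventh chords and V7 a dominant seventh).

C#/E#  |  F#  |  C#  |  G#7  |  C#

I6 - IV - I - V7 - I

C#/E#: root C# is the tonic; major triad there is I6.
F#: root F# is the subdominant; major triad there is IV.
C#: major triad on C# = scale degree 1 → I.
G#7: dominant seventh chord on G# = scale degree 5 → V7.
C#: root C# is the tonic; major triad there is I.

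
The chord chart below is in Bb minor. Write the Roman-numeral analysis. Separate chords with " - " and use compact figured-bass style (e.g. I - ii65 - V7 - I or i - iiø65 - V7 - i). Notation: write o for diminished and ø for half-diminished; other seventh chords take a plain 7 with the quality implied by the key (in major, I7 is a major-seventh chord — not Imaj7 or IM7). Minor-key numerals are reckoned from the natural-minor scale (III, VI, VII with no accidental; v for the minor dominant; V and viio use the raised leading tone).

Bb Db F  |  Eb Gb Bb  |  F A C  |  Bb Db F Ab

Bb-Db-F: root Bb is the tonic; minor triad there is i.
Eb-Gb-Bb: minor triad on Eb = scale degree 4 → iv.
F-A-C: root F is the dominant; major triad there is V.
Bb-Db-F-Ab: root Bb is the tonic; minor seventh chord there is i7.

i - iv - V - i7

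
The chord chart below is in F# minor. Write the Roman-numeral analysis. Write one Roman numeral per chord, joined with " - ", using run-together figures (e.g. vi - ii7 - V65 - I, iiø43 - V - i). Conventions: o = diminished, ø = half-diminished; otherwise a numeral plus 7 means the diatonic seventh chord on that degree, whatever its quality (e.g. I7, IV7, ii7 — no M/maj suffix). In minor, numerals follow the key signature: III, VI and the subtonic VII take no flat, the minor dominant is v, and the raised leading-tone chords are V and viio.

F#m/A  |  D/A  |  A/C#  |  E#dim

F#m/A: root F# is the tonic; minor triad there is i6.
D/A: root D is the submediant; major triad there is VI64.
A/C#: root A is the mediant; major triad there is III6.
E#dim: root E# is the leading tone; diminished triad there is viio.

i6 - VI64 - III6 - viio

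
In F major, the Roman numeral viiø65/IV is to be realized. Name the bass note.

The applied chord viiø65/IV is rooted on A: A-C-Eb-G.
The figure 65 means first inversion — the third is in the bass.

C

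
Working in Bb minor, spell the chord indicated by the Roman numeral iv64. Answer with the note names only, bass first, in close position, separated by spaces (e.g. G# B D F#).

In Bb minor, the fourth degree is Eb, and the diatonic chord built there is a minor triad.
Stacking thirds from Eb gives Eb-Gb-Bb.
The figured bass 64 indicates second inversion, placing the fifth (Bb) in the bass: Bb-Eb-Gb.

Bb Eb Gb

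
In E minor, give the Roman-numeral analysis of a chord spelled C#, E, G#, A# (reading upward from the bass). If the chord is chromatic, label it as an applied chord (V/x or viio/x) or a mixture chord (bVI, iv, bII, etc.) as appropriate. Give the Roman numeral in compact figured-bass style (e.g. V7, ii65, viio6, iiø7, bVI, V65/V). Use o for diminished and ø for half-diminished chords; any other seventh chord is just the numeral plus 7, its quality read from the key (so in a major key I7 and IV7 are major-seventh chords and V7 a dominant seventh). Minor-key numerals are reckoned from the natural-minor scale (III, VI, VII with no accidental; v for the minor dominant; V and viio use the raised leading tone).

viiø65/V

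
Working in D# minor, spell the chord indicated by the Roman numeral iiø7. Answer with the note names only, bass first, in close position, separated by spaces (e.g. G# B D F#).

The numeral's case and figure indicate a half-diminished seventh chord. In D# minor its root, scale degree 2, is E#.
That chord is spelled E#-G#-B-D#.

E# G# B D#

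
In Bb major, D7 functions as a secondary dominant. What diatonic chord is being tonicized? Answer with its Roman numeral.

vi

The chord is a dominant seventh chord on D.
A dominant resolves down a perfect fifth: D → G. In Bb major, G is scale degree 6, i.e. vi.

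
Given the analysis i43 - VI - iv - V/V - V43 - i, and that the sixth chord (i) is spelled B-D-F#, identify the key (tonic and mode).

B minor

The chord Bm is a minor triad rooted on B; its label is i.
If B is scale degree 1 and the mode makes that degree carry a minor triad, the tonic is B and the mode is minor.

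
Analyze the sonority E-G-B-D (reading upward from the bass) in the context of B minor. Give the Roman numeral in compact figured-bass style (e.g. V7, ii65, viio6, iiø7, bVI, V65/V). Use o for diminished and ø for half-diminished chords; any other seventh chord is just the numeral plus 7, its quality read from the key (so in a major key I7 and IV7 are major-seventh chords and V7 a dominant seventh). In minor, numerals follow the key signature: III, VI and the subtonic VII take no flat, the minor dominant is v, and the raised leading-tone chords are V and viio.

iv7

The pitches E-G-B-D form a minor seventh chord rooted on E.
In B minor, E is the subdominant; the diatonic minor seventh chord there is iv7.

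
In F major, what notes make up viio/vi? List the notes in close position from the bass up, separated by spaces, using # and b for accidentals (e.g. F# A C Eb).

The slash marks an applied leading-tone chord: viio of vi. In F major, vi is D, so the leading tone to it is C#, a half step below.
Building a diminished triad on C# gives C#-E-G.

C# E G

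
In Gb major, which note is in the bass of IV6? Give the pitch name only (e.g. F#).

IV in Gb major has root Cb; the chord is Cb-Eb-Gb.
The figure 6 means first inversion — the third is in the bass.

Eb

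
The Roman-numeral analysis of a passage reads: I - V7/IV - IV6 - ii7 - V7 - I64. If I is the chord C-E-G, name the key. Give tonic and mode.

C major

The chord C is a major triad rooted on C; its label is I.
If C is scale degree 1 and the mode makes that degree carry a major triad, the tonic is C and the mode is major.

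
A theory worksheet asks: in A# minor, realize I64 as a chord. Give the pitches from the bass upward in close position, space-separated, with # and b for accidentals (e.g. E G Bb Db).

E# A# C##

Scale degree 1 in A# minor is A#; here the chord built on it is altered to a major triad. I64 is the major tonic (Picardy third), borrowed from the parallel major.
So the chord is A#-C##-E#, a major triad.
With the 64 figure the chord is in second inversion; from the bass E# upward in close position it reads E#-A#-C##.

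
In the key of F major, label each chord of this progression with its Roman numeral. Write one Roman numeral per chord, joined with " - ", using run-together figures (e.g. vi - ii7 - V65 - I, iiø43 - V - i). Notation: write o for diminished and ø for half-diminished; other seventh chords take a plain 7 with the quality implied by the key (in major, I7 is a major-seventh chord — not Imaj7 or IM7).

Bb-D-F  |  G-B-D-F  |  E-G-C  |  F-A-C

IV - V7/V - V6 - I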